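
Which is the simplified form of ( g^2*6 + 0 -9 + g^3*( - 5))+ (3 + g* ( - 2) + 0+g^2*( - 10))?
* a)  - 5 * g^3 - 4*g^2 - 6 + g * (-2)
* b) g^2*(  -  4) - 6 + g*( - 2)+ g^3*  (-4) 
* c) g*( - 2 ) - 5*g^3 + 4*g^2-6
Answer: a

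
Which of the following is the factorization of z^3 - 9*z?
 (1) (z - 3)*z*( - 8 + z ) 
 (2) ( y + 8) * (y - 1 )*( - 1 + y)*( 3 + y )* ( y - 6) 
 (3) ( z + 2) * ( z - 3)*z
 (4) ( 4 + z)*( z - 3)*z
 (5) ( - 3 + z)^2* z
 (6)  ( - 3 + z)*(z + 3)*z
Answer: 6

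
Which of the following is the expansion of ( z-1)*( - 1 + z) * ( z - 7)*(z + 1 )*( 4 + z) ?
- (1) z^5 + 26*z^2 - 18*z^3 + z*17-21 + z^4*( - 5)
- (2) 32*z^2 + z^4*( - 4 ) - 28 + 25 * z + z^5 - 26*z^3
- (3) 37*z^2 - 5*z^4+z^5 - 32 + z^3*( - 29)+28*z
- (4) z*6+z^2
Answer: 2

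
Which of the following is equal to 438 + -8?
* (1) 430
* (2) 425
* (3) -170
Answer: 1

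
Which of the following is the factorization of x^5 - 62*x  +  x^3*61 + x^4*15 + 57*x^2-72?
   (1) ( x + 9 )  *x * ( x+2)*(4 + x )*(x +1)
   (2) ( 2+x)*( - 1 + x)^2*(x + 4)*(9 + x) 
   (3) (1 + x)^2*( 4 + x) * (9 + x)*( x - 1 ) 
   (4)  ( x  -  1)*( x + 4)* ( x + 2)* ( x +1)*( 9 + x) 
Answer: 4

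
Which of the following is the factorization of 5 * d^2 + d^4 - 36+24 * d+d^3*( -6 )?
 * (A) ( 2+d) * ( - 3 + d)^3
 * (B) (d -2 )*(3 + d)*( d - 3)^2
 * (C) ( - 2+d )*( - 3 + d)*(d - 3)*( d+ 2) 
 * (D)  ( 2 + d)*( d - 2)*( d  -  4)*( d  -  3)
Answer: C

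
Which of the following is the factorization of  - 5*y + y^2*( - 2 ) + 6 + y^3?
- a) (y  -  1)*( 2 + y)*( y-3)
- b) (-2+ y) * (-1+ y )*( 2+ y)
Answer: a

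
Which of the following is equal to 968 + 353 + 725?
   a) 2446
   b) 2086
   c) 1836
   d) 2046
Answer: d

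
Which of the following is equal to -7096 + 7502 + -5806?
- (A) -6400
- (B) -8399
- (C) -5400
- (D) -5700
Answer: C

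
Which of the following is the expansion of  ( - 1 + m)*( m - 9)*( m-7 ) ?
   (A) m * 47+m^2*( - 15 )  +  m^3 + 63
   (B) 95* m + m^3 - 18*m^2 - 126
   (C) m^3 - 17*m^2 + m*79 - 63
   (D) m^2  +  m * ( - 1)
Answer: C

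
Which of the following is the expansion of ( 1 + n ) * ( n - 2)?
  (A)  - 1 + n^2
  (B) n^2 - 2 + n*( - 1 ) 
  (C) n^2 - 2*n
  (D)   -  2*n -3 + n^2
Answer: B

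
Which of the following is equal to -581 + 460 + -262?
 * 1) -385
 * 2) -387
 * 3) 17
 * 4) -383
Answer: 4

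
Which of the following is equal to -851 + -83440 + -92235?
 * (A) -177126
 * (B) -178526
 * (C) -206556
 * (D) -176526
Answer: D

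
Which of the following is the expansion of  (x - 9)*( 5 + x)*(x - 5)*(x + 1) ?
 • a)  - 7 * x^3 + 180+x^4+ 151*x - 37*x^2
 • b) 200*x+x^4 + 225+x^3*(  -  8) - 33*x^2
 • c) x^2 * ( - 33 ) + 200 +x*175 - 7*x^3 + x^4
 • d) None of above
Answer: d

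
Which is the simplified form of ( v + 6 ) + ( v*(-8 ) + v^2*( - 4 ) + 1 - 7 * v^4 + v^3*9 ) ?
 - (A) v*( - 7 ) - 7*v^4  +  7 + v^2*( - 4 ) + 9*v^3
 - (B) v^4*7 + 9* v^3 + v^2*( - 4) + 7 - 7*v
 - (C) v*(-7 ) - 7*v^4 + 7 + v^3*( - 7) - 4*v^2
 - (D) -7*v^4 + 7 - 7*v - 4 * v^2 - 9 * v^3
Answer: A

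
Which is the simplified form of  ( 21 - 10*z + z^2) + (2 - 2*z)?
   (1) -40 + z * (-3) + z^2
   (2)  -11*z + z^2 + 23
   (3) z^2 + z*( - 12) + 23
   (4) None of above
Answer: 3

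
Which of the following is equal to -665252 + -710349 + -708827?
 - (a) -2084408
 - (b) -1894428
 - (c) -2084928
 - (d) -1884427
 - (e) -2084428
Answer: e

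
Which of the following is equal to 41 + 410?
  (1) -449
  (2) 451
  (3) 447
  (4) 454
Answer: 2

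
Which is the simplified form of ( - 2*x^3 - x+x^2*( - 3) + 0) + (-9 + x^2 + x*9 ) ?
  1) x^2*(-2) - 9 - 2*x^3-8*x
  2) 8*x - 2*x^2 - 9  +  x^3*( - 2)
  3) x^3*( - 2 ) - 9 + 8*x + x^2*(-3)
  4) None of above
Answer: 2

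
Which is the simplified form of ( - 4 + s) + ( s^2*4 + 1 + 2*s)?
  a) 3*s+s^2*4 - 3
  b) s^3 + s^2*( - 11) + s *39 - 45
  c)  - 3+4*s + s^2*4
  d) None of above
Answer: a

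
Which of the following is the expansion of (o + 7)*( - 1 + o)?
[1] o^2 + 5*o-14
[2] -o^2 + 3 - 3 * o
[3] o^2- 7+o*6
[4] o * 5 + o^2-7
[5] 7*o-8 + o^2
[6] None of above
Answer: 3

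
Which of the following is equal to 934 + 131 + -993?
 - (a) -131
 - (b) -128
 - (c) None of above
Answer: c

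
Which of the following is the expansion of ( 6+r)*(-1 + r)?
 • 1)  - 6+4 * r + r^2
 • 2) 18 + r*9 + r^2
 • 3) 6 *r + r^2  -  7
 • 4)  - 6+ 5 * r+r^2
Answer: 4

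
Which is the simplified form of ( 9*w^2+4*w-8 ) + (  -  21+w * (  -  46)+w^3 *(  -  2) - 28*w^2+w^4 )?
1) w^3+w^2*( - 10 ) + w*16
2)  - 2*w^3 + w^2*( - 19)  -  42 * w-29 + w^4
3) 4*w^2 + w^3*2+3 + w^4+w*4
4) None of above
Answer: 2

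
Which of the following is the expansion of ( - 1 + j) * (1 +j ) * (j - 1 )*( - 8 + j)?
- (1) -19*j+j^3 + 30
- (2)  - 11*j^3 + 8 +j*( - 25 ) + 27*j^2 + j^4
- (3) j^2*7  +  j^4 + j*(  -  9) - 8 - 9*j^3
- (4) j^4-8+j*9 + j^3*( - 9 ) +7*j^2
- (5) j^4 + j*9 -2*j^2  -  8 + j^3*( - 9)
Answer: 4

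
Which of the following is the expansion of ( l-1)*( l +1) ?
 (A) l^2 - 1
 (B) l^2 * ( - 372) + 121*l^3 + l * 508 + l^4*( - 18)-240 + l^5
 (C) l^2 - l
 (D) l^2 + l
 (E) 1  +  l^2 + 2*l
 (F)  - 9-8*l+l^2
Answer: A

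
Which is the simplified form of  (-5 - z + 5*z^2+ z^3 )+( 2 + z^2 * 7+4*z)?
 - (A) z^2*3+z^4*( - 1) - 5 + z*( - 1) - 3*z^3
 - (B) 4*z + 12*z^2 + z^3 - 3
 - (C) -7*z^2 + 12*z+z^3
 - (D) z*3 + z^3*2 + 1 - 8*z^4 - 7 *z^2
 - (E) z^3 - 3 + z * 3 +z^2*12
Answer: E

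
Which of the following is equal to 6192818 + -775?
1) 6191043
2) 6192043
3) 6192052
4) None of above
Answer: 2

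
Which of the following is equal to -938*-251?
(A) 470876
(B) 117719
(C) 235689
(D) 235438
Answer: D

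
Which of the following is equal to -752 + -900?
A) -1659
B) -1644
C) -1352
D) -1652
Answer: D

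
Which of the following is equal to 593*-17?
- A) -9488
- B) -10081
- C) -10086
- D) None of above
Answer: B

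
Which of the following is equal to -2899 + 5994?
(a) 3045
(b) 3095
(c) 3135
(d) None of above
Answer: b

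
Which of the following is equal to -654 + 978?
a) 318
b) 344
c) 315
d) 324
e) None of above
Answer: d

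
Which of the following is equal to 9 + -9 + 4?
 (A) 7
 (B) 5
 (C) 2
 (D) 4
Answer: D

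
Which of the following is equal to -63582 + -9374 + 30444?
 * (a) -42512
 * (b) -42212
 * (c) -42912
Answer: a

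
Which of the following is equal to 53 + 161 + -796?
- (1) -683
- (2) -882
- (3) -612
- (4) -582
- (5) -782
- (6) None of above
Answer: 4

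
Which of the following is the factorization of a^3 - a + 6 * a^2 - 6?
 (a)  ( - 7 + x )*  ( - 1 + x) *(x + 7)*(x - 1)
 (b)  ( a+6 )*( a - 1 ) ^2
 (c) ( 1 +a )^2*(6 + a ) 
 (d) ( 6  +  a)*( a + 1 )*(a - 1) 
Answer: d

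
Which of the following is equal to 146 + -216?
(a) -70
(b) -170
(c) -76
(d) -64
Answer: a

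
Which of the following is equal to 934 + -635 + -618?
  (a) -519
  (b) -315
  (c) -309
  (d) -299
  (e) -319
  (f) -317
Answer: e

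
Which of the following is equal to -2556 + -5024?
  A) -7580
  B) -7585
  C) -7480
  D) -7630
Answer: A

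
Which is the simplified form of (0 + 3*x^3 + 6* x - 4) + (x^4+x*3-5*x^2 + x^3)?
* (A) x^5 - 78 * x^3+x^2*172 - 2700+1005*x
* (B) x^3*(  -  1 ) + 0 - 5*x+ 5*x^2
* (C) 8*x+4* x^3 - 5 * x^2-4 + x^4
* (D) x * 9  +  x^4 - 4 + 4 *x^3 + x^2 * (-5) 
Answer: D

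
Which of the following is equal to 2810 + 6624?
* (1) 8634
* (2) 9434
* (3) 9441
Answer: 2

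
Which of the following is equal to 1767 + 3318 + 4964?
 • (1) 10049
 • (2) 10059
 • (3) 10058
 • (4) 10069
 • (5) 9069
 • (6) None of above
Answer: 1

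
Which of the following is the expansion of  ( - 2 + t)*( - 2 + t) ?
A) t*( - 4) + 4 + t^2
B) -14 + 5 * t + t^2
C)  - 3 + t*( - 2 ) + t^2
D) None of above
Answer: A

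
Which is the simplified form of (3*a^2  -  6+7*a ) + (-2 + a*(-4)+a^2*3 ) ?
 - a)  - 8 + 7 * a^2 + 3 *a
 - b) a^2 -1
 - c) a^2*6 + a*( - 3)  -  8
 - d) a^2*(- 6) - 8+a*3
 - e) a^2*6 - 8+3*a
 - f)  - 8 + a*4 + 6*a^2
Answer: e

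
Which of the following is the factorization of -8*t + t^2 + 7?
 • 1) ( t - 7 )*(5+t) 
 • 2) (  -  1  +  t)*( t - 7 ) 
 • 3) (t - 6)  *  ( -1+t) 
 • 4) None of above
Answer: 2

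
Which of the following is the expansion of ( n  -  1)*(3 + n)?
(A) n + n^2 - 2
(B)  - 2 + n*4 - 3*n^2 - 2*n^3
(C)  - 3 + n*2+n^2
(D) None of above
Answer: C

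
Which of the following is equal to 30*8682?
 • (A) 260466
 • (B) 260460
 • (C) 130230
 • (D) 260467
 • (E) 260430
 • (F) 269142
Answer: B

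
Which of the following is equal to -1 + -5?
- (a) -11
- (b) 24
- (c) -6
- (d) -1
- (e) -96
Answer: c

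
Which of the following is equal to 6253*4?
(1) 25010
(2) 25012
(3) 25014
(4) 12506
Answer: 2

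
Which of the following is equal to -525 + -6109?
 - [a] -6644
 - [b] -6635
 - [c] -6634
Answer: c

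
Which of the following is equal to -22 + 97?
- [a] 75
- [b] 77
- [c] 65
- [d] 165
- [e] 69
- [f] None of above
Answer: a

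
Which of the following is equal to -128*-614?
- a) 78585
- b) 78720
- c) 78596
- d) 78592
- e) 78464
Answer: d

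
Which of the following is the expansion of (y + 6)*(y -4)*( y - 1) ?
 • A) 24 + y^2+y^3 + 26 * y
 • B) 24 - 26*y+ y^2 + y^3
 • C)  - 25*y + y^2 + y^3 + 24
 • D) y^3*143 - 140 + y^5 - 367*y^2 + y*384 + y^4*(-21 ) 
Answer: B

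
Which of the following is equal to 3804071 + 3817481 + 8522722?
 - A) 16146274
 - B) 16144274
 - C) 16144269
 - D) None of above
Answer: B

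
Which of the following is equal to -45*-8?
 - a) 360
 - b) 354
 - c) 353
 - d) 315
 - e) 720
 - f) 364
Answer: a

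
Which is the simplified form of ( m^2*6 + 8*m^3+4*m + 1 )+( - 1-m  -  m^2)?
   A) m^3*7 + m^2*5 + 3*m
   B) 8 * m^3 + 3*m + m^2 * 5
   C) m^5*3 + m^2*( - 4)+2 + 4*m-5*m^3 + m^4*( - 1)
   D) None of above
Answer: B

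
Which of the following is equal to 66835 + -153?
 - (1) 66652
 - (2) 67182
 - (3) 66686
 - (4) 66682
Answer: 4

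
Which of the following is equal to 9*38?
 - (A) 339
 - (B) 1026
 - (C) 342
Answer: C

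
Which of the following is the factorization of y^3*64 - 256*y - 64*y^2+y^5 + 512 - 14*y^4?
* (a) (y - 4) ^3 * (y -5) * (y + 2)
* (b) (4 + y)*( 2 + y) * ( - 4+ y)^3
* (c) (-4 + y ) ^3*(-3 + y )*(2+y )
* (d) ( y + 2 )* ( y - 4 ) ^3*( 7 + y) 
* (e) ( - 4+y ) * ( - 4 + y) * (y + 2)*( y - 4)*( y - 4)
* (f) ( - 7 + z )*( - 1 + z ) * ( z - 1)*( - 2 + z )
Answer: e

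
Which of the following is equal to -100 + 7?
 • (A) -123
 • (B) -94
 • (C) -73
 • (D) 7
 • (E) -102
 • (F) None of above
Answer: F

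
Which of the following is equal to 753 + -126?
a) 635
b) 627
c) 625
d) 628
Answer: b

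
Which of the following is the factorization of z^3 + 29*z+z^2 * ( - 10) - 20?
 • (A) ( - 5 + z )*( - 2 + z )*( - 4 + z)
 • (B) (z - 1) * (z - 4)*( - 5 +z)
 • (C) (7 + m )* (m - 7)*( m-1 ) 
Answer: B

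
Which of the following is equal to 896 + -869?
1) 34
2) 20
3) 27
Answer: 3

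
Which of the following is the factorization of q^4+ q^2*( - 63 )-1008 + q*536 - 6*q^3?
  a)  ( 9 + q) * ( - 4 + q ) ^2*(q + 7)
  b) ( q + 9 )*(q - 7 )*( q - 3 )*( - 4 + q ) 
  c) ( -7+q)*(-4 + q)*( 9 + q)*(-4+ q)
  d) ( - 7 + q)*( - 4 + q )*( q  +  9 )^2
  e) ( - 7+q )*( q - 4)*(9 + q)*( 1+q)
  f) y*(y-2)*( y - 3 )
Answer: c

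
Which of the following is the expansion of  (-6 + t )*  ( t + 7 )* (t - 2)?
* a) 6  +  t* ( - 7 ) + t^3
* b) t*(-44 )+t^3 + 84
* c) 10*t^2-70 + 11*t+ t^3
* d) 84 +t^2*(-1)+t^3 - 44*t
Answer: d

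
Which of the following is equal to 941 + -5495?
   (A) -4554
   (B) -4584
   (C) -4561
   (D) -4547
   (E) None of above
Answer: A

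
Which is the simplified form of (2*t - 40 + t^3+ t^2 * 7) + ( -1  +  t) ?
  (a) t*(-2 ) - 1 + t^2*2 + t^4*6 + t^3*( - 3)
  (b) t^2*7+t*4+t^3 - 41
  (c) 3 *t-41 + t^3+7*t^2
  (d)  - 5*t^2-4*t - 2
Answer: c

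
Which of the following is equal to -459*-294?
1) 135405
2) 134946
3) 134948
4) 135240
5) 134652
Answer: 2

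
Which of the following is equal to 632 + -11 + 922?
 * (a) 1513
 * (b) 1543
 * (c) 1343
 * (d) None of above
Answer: b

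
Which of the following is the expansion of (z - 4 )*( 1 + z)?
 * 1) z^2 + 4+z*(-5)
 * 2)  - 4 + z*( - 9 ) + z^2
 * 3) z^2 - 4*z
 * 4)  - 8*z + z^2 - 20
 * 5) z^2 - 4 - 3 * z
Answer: 5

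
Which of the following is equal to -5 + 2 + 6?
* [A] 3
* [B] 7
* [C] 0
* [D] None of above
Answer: A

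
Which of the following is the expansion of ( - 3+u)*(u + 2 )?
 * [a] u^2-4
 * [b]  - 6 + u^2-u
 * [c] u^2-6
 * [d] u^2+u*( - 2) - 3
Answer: b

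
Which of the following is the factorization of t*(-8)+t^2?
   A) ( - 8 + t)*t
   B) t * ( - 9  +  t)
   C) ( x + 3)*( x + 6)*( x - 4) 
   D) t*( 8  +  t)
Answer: A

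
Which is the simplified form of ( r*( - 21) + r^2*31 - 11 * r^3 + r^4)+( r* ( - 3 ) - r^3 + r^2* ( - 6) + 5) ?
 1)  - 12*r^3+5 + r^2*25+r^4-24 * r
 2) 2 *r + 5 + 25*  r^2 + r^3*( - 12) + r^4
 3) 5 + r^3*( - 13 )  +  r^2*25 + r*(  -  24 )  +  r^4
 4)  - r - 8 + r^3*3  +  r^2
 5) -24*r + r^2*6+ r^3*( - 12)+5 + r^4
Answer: 1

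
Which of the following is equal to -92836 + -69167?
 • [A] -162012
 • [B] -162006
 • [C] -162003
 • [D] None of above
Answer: C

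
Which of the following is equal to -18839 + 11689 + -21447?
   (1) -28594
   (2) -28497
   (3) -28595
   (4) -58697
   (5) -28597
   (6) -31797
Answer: 5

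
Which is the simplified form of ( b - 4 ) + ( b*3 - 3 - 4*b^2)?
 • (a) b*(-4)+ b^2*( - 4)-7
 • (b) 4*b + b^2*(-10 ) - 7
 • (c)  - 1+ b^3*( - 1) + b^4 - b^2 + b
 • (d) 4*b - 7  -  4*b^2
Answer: d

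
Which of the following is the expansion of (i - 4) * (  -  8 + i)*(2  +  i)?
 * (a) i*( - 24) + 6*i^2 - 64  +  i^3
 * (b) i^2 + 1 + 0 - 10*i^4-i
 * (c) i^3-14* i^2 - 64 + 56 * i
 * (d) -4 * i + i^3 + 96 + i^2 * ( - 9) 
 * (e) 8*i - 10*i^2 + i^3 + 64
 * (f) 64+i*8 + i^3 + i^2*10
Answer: e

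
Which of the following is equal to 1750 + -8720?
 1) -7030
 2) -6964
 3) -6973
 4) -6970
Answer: 4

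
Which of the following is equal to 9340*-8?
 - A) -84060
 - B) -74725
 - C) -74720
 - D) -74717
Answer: C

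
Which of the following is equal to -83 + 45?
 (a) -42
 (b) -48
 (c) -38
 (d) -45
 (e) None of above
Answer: c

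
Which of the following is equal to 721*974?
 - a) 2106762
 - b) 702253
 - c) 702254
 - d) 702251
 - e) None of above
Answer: c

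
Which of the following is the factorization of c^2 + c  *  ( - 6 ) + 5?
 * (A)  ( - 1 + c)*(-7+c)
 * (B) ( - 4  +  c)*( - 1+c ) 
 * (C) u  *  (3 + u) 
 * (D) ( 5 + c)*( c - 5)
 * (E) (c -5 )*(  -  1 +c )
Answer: E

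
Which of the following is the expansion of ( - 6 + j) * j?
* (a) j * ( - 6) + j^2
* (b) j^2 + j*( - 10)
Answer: a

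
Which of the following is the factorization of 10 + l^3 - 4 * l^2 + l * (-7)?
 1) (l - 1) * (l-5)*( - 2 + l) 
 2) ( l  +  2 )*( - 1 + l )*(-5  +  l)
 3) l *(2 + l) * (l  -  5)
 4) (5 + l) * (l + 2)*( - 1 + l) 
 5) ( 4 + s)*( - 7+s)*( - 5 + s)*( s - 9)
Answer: 2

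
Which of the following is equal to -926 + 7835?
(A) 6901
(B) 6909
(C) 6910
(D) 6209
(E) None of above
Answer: B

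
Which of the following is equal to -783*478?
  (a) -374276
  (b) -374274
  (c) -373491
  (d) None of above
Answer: b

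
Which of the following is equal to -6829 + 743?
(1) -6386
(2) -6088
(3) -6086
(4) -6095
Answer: 3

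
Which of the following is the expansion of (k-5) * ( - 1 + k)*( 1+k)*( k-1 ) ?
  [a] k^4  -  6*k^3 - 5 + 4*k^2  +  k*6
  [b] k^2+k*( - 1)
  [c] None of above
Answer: a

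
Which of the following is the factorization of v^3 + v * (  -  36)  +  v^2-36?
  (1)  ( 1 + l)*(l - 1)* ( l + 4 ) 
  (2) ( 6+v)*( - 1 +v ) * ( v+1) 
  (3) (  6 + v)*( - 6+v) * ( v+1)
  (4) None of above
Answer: 3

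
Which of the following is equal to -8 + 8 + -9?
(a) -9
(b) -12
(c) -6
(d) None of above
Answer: a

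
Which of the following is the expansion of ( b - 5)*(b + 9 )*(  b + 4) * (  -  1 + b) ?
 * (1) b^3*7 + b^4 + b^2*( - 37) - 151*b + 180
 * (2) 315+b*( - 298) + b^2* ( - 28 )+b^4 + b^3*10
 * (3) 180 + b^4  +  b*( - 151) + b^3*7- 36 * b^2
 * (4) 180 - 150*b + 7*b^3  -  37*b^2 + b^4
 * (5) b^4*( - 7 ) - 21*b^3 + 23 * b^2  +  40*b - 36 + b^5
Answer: 1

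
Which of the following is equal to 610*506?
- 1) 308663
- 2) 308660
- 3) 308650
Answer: 2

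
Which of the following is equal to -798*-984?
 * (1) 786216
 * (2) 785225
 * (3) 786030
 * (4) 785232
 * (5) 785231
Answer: 4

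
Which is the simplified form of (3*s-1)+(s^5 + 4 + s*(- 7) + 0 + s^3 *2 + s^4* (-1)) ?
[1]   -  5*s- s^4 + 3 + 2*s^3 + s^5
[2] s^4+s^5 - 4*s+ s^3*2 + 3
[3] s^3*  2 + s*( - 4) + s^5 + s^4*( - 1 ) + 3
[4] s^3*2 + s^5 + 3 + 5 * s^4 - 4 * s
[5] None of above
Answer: 3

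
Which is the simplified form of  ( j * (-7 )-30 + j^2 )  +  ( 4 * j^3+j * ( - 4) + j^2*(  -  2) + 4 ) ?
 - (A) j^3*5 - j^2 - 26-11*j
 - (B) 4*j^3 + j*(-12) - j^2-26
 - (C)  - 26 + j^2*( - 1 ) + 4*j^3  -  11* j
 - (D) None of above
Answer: C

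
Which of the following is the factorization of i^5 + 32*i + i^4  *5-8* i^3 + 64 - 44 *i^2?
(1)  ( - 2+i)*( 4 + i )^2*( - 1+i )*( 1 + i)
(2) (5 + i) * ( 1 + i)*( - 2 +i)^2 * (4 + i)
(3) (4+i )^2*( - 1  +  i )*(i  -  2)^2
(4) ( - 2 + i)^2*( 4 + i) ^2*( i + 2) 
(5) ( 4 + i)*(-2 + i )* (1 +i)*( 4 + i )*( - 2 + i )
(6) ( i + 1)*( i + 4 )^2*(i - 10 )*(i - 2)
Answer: 5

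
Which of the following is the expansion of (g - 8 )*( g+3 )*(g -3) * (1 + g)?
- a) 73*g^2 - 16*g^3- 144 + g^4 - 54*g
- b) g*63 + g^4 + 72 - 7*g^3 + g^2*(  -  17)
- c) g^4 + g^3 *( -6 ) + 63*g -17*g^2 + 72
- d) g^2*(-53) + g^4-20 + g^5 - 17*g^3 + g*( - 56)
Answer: b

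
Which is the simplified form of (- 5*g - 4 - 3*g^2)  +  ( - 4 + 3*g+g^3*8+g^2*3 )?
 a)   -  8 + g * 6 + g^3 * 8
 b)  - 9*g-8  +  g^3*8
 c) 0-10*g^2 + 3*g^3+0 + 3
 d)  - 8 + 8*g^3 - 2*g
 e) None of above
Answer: d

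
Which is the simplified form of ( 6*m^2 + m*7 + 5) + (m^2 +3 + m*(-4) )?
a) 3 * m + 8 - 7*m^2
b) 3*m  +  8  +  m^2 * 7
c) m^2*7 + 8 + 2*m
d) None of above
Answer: b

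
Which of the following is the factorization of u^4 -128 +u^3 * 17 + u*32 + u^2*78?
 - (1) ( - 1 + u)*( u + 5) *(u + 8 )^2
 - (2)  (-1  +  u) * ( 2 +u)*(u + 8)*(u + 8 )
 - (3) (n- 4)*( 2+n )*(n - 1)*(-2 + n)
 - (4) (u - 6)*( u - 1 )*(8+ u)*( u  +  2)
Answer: 2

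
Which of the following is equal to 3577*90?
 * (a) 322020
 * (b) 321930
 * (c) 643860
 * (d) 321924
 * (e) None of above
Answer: b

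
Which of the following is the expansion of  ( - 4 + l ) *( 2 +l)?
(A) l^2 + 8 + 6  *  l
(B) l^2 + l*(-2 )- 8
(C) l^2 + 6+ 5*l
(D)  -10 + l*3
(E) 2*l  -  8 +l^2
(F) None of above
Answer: B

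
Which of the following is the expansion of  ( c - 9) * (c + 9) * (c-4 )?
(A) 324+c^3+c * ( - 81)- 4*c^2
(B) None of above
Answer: A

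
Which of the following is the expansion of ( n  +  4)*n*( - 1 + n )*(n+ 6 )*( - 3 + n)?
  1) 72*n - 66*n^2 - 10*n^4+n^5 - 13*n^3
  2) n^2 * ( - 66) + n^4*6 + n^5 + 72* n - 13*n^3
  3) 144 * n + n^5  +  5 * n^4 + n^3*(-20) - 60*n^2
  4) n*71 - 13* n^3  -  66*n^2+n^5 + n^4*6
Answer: 2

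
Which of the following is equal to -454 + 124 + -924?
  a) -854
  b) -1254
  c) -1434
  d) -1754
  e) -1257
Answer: b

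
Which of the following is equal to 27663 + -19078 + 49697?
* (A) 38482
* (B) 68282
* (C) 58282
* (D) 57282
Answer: C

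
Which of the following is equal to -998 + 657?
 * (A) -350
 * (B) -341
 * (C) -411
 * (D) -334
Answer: B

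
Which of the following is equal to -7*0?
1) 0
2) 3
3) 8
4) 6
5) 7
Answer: 1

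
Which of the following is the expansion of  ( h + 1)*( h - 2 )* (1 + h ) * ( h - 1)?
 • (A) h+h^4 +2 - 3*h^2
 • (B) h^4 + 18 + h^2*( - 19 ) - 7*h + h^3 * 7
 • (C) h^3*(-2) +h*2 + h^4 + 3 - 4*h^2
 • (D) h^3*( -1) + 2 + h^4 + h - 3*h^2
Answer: D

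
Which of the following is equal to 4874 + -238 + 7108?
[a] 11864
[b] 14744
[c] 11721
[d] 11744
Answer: d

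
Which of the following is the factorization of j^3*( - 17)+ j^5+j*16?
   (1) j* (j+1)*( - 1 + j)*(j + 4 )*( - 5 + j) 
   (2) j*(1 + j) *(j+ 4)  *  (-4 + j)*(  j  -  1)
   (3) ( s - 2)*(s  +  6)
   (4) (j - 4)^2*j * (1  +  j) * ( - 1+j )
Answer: 2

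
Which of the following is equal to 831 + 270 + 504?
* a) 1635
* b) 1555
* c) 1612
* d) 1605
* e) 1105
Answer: d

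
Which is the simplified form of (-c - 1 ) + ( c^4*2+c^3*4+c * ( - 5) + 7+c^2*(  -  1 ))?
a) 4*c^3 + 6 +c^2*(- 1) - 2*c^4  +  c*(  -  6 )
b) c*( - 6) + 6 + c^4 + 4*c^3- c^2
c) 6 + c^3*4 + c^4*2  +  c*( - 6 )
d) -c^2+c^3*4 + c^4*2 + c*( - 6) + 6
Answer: d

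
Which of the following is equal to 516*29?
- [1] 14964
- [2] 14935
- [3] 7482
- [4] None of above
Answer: 1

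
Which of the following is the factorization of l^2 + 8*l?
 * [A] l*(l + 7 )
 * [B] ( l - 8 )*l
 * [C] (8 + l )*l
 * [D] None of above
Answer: C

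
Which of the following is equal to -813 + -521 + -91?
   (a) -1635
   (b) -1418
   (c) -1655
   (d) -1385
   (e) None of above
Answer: e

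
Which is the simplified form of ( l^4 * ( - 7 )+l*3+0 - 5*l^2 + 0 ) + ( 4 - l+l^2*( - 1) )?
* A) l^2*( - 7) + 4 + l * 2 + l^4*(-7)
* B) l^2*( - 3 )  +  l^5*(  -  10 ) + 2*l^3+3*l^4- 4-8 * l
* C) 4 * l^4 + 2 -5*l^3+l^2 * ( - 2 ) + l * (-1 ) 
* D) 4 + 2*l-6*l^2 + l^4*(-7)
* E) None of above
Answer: D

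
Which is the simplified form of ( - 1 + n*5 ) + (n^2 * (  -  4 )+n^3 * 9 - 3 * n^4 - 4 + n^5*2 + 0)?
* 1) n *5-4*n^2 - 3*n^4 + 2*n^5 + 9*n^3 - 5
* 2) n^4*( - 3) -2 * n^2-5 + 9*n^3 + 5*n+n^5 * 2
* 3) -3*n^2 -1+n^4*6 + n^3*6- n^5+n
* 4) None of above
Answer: 1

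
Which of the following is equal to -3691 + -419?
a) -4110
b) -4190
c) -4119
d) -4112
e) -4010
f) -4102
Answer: a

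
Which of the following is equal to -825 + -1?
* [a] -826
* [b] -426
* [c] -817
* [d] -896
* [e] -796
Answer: a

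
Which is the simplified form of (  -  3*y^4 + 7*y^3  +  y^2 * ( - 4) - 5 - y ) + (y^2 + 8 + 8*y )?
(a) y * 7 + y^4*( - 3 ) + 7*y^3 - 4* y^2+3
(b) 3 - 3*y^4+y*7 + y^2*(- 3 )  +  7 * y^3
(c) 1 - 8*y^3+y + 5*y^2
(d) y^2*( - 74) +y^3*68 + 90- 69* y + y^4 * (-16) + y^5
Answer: b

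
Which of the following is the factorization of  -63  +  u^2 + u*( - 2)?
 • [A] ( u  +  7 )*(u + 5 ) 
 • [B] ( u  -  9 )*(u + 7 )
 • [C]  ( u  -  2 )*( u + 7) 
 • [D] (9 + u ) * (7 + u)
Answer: B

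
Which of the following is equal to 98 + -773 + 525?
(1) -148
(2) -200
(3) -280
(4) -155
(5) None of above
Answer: 5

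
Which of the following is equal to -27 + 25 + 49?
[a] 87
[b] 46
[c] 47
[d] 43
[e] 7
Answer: c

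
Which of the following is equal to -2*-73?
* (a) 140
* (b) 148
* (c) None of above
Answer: c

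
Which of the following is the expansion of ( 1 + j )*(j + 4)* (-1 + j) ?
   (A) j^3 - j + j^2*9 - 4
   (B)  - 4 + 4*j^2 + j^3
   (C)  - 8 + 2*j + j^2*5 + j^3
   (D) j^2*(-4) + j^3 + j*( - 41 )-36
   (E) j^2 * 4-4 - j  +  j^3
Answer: E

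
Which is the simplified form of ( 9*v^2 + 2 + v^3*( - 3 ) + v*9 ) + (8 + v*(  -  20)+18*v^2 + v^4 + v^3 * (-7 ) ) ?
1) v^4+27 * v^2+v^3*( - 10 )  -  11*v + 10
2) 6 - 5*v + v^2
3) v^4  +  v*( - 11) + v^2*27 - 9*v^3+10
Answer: 1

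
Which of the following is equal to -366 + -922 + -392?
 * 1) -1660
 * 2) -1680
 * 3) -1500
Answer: 2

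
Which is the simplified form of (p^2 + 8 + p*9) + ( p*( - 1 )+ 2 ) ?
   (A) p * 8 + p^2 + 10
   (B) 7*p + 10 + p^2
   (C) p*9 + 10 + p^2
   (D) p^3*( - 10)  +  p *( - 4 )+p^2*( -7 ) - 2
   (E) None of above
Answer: A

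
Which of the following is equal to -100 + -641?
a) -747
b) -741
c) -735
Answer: b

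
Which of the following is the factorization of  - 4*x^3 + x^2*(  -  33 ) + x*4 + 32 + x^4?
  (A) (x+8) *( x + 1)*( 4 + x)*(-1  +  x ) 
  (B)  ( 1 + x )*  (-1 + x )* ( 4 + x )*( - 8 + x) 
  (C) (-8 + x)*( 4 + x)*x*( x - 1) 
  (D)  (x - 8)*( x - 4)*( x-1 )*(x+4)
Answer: B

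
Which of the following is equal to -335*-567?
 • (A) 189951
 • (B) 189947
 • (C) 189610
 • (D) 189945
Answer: D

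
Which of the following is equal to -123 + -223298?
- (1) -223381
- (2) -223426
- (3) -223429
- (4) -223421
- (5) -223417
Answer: 4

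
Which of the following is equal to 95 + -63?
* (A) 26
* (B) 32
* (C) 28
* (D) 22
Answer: B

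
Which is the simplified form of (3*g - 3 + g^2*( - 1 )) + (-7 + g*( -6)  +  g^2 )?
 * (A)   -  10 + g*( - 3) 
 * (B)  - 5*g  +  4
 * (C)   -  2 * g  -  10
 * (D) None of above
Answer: A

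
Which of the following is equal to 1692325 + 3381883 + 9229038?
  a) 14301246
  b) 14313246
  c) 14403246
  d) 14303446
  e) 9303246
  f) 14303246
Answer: f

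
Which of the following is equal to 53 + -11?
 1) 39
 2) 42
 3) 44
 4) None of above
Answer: 2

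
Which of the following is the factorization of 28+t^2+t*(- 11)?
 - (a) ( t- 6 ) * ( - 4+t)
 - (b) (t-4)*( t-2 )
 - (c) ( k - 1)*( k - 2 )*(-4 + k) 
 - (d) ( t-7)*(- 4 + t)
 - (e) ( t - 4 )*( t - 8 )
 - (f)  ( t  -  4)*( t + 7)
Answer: d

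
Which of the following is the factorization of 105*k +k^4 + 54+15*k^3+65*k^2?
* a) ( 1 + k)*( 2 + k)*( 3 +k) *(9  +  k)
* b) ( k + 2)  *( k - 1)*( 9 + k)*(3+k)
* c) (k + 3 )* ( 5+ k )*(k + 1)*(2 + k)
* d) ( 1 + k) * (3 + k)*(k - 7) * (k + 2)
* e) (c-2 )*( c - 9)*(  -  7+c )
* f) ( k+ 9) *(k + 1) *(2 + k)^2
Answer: a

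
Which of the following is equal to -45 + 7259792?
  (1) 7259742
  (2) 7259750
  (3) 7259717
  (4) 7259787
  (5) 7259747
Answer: 5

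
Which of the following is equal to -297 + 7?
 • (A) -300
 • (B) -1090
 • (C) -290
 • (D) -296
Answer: C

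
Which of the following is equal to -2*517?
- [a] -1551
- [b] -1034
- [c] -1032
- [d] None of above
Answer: b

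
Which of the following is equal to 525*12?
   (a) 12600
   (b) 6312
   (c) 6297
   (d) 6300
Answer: d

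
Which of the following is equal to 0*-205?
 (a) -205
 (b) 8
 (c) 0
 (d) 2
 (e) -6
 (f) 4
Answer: c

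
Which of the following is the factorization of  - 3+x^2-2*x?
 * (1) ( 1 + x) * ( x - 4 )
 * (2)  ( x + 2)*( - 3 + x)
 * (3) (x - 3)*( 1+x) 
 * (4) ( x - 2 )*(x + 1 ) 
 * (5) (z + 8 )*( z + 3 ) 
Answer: 3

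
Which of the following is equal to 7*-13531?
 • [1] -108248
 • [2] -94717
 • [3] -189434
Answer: 2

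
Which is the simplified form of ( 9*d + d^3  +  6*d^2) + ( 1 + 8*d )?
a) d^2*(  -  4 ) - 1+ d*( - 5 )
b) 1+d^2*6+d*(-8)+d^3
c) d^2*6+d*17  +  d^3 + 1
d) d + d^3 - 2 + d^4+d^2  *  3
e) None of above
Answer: c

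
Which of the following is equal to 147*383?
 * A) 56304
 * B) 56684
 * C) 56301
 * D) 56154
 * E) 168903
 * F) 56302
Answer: C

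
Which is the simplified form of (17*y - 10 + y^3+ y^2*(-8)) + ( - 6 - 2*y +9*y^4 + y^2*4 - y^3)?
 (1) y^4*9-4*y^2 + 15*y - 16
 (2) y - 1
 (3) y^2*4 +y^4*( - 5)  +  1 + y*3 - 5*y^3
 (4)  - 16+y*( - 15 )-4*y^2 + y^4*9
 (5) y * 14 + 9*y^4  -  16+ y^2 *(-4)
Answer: 1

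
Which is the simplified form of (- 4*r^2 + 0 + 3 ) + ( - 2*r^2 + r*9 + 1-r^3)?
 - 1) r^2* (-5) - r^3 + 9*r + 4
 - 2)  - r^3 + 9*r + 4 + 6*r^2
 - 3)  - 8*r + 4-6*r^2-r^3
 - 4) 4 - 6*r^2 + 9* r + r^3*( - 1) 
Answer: 4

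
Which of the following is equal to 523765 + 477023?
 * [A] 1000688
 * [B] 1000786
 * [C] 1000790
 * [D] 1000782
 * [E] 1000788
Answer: E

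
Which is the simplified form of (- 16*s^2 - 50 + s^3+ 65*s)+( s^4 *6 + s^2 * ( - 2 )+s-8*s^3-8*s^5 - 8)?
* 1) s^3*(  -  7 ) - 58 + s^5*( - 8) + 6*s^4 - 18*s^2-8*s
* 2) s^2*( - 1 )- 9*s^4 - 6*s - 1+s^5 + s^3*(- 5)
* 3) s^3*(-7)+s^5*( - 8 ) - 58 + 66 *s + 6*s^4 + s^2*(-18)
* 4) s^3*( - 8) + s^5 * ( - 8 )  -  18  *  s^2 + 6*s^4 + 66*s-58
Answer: 3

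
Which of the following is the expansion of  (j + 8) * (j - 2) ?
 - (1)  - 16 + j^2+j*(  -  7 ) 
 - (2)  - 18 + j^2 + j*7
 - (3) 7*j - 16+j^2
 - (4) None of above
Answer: 4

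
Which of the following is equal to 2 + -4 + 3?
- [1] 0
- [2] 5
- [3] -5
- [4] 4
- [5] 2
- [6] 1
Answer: 6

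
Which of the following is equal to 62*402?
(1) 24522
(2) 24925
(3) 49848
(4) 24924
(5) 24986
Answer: 4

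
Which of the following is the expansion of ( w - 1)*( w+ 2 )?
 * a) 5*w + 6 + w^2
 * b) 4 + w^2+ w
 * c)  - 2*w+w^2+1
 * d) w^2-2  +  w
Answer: d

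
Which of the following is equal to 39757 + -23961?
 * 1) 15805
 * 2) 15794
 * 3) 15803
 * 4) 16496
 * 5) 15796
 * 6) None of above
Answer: 5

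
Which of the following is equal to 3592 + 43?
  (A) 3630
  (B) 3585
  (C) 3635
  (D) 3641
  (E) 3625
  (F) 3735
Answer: C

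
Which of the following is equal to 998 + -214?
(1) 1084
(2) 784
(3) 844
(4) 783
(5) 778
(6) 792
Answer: 2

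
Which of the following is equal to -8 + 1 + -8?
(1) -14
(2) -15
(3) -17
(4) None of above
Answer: 2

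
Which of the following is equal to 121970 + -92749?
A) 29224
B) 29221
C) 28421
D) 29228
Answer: B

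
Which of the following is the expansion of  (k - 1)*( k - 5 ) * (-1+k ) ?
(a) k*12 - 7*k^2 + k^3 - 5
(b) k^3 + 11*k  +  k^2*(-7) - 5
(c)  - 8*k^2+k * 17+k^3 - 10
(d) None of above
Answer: b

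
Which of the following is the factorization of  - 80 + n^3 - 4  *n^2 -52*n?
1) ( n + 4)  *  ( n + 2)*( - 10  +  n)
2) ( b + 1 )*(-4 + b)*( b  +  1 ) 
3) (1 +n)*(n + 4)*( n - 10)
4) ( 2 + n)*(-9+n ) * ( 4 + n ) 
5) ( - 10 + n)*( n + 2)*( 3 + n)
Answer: 1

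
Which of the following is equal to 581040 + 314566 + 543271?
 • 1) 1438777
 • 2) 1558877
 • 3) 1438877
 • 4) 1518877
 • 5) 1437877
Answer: 3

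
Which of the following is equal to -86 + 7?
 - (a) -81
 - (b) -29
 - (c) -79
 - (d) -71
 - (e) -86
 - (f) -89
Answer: c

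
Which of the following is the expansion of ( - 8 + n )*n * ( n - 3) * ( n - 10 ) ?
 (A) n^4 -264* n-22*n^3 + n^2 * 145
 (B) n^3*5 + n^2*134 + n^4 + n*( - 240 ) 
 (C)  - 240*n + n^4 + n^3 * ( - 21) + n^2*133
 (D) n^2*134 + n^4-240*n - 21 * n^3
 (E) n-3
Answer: D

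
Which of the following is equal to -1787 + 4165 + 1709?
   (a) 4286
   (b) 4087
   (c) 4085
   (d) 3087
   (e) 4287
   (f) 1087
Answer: b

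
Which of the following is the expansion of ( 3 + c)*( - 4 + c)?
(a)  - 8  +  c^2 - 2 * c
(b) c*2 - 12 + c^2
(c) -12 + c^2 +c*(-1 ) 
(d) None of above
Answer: c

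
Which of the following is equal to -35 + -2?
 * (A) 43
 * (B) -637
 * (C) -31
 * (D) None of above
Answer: D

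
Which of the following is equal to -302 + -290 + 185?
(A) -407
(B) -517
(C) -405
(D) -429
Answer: A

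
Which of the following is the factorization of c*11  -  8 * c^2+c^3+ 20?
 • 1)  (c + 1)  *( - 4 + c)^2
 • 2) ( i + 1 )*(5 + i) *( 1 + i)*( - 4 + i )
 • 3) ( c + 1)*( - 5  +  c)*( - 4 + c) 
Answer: 3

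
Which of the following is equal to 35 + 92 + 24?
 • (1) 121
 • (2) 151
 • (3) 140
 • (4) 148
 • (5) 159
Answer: 2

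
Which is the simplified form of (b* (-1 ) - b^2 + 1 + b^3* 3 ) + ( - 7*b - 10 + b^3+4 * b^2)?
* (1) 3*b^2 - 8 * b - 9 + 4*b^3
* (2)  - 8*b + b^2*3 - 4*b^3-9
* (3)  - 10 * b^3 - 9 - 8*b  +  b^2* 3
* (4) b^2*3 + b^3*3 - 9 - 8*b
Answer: 1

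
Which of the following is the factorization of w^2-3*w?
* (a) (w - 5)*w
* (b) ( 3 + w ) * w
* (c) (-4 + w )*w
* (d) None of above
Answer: d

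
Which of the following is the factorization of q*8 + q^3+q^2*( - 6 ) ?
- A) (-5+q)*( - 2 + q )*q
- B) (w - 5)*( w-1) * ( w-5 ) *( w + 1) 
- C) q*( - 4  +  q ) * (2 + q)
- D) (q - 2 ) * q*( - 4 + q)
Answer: D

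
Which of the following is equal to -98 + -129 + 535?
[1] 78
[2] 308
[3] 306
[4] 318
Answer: 2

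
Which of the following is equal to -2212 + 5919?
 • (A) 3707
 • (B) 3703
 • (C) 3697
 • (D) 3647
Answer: A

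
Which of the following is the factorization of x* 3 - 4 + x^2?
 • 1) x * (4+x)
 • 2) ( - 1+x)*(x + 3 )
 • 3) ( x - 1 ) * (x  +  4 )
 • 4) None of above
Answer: 3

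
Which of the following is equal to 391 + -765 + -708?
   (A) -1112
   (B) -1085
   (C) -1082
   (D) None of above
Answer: C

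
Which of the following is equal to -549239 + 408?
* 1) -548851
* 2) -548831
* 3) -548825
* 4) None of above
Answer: 2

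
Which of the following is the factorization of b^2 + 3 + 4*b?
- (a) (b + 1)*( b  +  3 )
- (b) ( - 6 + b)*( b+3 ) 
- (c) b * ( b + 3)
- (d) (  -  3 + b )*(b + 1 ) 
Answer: a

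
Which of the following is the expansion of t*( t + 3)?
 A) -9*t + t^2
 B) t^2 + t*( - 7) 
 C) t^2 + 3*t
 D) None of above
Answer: C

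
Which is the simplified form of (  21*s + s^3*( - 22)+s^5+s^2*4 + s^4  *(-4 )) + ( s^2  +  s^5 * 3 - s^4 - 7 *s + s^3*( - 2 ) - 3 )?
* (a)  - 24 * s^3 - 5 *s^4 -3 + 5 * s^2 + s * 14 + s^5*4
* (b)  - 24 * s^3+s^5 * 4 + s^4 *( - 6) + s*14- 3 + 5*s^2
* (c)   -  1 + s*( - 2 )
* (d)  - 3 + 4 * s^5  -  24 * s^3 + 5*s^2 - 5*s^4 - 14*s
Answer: a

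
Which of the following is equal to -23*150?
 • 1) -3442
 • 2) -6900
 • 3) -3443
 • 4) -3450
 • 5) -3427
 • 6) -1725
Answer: 4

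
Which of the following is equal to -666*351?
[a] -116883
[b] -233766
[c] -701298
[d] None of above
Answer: b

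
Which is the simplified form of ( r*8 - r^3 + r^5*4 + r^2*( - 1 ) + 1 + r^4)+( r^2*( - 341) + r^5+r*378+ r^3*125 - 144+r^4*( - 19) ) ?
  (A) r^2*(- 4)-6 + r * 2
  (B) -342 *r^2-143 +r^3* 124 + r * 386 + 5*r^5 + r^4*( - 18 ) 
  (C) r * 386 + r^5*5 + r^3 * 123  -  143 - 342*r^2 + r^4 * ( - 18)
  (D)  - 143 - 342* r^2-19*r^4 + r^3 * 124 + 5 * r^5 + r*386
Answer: B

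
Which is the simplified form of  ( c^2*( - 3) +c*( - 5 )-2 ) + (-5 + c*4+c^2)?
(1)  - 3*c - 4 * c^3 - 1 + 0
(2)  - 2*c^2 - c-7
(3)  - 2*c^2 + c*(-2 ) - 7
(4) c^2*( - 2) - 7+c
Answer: 2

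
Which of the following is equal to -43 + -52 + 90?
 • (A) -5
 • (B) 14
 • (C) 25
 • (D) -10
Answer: A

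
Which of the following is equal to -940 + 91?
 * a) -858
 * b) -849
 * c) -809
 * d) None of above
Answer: b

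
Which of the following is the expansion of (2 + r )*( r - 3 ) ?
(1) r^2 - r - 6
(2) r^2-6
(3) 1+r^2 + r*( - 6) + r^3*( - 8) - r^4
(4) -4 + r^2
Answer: 1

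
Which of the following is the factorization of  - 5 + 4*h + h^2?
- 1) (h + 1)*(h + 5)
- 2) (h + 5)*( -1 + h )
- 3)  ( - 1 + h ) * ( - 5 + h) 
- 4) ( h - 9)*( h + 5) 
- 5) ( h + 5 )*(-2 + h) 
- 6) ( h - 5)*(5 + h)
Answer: 2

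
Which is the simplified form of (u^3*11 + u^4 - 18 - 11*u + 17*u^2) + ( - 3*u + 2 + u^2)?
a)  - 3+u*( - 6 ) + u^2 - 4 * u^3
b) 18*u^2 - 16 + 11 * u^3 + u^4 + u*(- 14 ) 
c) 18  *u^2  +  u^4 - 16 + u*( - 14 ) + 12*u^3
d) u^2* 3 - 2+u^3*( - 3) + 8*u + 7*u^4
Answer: b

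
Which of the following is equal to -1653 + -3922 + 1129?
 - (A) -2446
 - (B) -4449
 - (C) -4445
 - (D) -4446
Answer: D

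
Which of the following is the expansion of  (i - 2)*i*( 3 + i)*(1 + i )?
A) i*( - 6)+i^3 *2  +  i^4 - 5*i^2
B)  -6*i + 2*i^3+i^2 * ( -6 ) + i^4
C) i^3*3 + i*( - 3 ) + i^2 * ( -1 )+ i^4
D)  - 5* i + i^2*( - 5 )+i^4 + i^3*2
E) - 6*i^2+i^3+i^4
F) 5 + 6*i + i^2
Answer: A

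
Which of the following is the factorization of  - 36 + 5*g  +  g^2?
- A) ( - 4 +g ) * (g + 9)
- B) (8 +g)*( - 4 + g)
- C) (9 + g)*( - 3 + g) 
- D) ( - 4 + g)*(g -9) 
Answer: A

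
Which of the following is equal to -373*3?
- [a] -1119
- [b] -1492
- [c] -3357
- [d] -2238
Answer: a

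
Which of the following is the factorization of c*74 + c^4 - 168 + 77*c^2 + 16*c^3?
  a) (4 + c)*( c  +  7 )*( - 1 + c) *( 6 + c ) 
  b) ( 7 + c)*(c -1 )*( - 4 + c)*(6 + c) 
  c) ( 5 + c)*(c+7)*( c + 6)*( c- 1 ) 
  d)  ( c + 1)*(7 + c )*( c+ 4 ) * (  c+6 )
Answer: a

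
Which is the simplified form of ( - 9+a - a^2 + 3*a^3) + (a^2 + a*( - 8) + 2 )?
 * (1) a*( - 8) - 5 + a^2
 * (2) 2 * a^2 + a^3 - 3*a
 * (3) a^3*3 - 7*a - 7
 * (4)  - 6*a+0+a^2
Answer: 3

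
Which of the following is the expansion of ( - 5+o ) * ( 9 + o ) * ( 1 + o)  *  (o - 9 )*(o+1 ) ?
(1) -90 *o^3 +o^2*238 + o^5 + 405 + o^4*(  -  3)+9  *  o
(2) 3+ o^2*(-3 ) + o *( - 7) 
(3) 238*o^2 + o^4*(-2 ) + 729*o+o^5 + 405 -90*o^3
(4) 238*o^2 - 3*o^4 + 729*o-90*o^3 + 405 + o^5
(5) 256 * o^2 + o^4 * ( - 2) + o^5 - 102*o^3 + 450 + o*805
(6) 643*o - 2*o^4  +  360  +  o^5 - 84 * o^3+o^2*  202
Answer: 4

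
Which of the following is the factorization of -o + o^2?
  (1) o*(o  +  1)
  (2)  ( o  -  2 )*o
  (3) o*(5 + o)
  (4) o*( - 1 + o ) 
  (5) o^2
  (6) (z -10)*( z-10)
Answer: 4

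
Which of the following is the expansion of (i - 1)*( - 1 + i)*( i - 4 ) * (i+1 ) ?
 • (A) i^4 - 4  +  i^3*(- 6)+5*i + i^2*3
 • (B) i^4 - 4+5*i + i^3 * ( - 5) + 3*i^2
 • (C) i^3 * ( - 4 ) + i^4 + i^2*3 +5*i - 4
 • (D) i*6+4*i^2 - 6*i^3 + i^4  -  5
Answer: B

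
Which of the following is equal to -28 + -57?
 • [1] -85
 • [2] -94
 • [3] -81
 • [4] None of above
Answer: 1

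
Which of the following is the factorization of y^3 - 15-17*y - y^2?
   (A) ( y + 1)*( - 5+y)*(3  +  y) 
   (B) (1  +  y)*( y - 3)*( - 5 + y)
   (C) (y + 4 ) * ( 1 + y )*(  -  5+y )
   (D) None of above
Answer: A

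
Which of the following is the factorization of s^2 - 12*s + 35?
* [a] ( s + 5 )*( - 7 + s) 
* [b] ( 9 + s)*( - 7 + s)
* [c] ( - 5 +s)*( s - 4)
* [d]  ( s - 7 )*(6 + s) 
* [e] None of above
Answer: e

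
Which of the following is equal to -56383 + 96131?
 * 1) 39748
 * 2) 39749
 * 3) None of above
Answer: 1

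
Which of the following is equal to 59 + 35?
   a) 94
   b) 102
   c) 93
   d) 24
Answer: a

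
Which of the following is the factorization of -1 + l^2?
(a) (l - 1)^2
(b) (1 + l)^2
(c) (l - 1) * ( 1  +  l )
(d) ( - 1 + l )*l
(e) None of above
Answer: c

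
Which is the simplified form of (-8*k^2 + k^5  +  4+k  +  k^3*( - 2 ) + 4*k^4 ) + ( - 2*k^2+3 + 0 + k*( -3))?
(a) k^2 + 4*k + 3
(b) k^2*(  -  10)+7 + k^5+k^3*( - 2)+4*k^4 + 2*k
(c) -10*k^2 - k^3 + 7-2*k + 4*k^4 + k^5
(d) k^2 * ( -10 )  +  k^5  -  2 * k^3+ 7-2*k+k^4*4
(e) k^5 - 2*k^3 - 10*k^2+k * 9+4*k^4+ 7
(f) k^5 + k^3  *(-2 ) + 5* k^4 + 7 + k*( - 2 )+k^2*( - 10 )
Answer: d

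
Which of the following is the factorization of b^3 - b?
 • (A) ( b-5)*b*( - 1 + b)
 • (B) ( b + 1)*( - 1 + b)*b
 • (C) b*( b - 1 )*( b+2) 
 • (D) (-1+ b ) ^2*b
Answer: B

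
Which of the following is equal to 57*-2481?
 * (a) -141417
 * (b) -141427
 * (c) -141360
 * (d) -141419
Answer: a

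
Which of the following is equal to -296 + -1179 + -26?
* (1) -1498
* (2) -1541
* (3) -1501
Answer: 3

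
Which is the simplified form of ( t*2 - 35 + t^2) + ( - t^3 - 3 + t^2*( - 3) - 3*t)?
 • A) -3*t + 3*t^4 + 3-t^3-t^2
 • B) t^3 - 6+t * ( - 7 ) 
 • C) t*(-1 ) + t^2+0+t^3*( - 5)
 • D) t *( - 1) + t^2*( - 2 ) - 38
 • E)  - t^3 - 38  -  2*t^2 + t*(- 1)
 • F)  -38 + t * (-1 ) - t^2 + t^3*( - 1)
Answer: E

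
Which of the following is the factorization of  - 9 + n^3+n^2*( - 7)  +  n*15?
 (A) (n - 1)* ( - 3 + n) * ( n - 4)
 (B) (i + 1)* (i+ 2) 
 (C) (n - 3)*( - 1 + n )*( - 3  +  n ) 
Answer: C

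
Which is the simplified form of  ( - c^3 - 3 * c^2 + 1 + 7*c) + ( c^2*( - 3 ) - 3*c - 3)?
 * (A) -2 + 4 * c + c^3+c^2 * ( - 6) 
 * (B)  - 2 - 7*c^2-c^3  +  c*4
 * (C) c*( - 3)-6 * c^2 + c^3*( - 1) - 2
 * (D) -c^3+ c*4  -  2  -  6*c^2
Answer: D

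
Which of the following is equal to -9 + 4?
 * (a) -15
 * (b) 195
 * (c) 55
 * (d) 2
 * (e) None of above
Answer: e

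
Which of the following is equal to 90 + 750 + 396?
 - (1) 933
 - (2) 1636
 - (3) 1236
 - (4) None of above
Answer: 3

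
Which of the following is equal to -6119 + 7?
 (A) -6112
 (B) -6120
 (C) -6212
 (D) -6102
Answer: A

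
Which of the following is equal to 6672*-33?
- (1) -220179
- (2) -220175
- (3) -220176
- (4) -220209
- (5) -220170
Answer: 3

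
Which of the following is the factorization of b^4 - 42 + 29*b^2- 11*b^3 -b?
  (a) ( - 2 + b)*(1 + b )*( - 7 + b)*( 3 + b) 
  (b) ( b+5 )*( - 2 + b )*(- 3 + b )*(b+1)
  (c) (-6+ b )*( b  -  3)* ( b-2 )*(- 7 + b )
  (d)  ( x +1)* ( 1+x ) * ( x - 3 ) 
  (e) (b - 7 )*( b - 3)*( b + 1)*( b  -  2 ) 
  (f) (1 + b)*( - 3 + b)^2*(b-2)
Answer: e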